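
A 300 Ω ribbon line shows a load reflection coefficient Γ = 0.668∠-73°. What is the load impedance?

Z_L ≈ 157 − j363 Ω

Z_L = Z_0·(1 + Γ)/(1 − Γ) = 300·(1.2 − j0.639)/(0.805 + j0.639)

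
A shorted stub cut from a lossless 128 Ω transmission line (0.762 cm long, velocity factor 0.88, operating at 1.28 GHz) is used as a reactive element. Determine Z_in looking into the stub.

Z_in ≈ +j30.3 Ω

λ = v/f = 0.88·c / 1.28 GHz = 0.206 m
βl = 2π·l/λ = 2π × 0.0369 = 13.3°
tan(βl) = 0.236
For a shorted stub, Z_in = jZ_0·tan(βl)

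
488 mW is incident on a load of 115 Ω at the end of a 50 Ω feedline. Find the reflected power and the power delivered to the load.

P_reflected ≈ 75.7 mW; P_delivered ≈ 412 mW

Γ = (115 − 50)/(115 + 50) = 0.394
|Γ|² = 0.155
P_refl = |Γ|²·P_inc = 75.7 mW, P_del = (1 − |Γ|²)·P_inc = 412 mW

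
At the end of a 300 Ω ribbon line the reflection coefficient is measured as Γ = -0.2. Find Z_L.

Z_L = Z_0·(1 + Γ)/(1 − Γ) = 300·(0.8)/(1.2)

Z_L ≈ 200 Ω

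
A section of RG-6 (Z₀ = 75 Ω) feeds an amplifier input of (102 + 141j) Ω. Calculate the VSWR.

VSWR ≈ 4.47

Γ = (Z_L − Z_0)/(Z_L + Z_0) = (27 + j141)/(177 + j141)
|Γ| = 144/226 = 0.634
VSWR = (1 + |Γ|)/(1 − |Γ|) = 1.63/0.366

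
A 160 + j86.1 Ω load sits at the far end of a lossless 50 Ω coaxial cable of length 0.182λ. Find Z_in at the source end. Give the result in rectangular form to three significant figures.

Z_in ≈ 16.3 − j29.2 Ω

βl = 2π × 0.182 = 65.5°
tan(βl) = tan(65.5°) = 2.2
Z_in = Z_0·(Z_L + jZ_0·tanβl)/(Z_0 + jZ_L·tanβl)
     = 50·(160 + j196)/(-139 + j351)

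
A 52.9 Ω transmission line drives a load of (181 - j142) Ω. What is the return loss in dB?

Γ = (128.1 − j142)/(233.9 − j142), |Γ| = 0.699
RL = −20·log₁₀|Γ| = −20·log₁₀(0.699)

RL ≈ 3.11 dB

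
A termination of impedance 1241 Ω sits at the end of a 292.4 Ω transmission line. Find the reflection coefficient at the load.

Γ = (Z_L − Z_0)/(Z_L + Z_0) = (1241 − 292.4)/(1241 + 292.4) = 948.6/1533

Γ = 0.619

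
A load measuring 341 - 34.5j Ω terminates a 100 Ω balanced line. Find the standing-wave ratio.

Γ = (Z_L − Z_0)/(Z_L + Z_0) = (241 − j34.5)/(441 − j34.5)
|Γ| = 243/442 = 0.55
VSWR = (1 + |Γ|)/(1 − |Γ|) = 1.55/0.45

VSWR ≈ 3.45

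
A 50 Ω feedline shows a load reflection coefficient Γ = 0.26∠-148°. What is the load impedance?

Z_L = Z_0·(1 + Γ)/(1 − Γ) = 50·(0.78 − j0.138)/(1.22 + j0.138)

Z_L ≈ 30.9 − j9.13 Ω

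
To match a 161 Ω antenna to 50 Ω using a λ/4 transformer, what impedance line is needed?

Z_qwt ≈ 89.7 Ω

Z_qwt = √(Z_0·R_L) = √(50 × 161) = √8050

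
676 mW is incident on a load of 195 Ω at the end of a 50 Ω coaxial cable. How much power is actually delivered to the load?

Γ = (195 − 50)/(195 + 50) = 0.592
|Γ|² = 0.35
P_refl = |Γ|²·P_inc = 237 mW, P_del = (1 − |Γ|²)·P_inc = 439 mW

P_delivered ≈ 439 mW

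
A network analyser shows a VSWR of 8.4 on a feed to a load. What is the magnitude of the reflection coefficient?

|Γ| ≈ 0.787

|Γ| = (S − 1)/(S + 1) = (8.4 − 1)/(8.4 + 1) = 7.4/9.4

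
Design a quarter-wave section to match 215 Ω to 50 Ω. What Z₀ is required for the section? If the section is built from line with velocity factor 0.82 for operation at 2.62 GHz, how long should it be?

Z_qwt ≈ 104 Ω; length ≈ 2.35 cm

Z_qwt = √(Z_0·R_L) = √(50 × 215) = √10750
λ = 0.82·c/f = 0.0939 m, so l = λ/4 = 0.0235 m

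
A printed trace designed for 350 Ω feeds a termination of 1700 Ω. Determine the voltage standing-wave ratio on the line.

For a purely resistive load, VSWR = R_L/Z_0 or Z_0/R_L (whichever > 1) = 1700/350

VSWR ≈ 4.86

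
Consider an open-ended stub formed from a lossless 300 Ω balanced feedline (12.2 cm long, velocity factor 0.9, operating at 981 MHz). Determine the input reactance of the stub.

λ = v/f = 0.9·c / 981 MHz = 0.275 m
βl = 2π·l/λ = 2π × 0.443 = 160°
tan(βl) = -0.372
For an open-ended stub, Z_in = −jZ_0·cot(βl) = −jZ_0/tan(βl)

X_in ≈ 806 Ω (inductive)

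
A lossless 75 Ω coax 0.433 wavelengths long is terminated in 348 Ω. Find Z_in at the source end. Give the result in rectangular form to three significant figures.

βl = 2π × 0.433 = 156°
tan(βl) = tan(156°) = -0.448
Z_in = Z_0·(Z_L + jZ_0·tanβl)/(Z_0 + jZ_L·tanβl)
     = 75·(348 − j33.6)/(75 − j156)

Z_in ≈ 78.6 + j130 Ω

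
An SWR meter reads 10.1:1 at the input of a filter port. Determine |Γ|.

|Γ| ≈ 0.82

|Γ| = (S − 1)/(S + 1) = (10.1 − 1)/(10.1 + 1) = 9.1/11.1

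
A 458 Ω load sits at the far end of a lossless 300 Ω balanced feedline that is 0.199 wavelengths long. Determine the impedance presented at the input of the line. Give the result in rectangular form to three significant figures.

Z_in ≈ 208 − j54.3 Ω

βl = 2π × 0.199 = 71.6°
tan(βl) = tan(71.6°) = 3.01
Z_in = Z_0·(Z_L + jZ_0·tanβl)/(Z_0 + jZ_L·tanβl)
     = 300·(458 + j904)/(300 + j1380)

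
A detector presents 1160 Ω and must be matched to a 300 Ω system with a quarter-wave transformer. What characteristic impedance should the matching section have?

Z_qwt = √(Z_0·R_L) = √(300 × 1160) = √348000

Z_qwt ≈ 590 Ω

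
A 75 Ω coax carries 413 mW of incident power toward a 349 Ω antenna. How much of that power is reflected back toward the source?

P_reflected ≈ 172 mW

Γ = (349 − 75)/(349 + 75) = 0.646
|Γ|² = 0.418
P_refl = |Γ|²·P_inc = 172 mW, P_del = (1 − |Γ|²)·P_inc = 241 mW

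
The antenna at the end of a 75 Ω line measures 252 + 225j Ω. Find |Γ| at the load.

|Γ| ≈ 0.721

Γ = (Z_L − Z_0)/(Z_L + Z_0) = (177 + j225)/(327 + j225)
|Γ| = 286/397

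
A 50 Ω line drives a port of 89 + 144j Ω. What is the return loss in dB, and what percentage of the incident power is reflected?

Γ = (39 + j144)/(139 + j144), |Γ| = 0.745
RL = −20·log₁₀(0.745) = 2.55 dB
P_refl/P_inc = |Γ|² = 0.556

RL ≈ 2.55 dB; 55.6% of incident power reflected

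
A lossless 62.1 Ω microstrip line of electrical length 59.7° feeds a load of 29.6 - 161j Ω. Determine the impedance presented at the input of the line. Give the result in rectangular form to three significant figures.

Z_in ≈ 3.85 − j10.6 Ω

tan(βl) = tan(59.7°) = 1.71
Z_in = Z_0·(Z_L + jZ_0·tanβl)/(Z_0 + jZ_L·tanβl)
     = 62.1·(29.6 − j54.7)/(338 + j50.7)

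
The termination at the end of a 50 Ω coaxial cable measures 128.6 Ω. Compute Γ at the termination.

Γ = (Z_L − Z_0)/(Z_L + Z_0) = (128.6 − 50)/(128.6 + 50) = 78.6/178.6

Γ = 0.44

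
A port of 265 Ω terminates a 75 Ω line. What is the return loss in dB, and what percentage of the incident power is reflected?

Γ = (265 − 75)/(265 + 75) = 0.559
RL = −20·log₁₀(0.559) = 5.05 dB
P_refl/P_inc = |Γ|² = 0.312

RL ≈ 5.05 dB; 31.2% of incident power reflected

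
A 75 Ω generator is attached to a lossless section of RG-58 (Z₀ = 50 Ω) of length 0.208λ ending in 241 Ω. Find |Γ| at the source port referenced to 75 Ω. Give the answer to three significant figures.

|Γ| ≈ 0.749

βl = 2π × 0.208 = 74.9°
tan(βl) = 3.7
Z_in = Z_0·(Z_L + jZ_0·tanβl)/(Z_0 + jZ_L·tanβl) = 11.1 − j12.9 Ω
Γ_s = (Z_in − Z_s)/(Z_in + Z_s) = (-63.9 − j12.9)/(86.1 − j12.9), |Γ_s| = 0.749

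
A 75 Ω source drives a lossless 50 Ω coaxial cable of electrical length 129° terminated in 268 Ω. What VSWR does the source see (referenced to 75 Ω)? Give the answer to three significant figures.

tan(βl) = -1.23
Z_in = Z_0·(Z_L + jZ_0·tanβl)/(Z_0 + jZ_L·tanβl) = 15.1 + j38.2 Ω
Γ_s = (Z_in − Z_s)/(Z_in + Z_s) = (-59.9 + j38.2)/(90.1 + j38.2), |Γ_s| = 0.726
VSWR = (1 + |Γ_s|)/(1 − |Γ_s|)

VSWR ≈ 6.3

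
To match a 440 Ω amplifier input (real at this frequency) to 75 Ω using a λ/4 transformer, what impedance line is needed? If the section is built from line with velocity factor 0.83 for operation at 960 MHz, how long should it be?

Z_qwt ≈ 182 Ω; length ≈ 6.48 cm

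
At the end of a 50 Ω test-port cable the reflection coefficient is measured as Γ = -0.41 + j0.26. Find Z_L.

Z_L = Z_0·(1 + Γ)/(1 − Γ) = 50·(0.59 + j0.26)/(1.41 − j0.26)

Z_L ≈ 18.6 + j12.6 Ω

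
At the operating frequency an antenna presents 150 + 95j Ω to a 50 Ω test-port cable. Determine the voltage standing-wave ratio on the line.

VSWR ≈ 4.3

Γ = (Z_L − Z_0)/(Z_L + Z_0) = (100 + j95)/(200 + j95)
|Γ| = 138/221 = 0.623
VSWR = (1 + |Γ|)/(1 − |Γ|) = 1.62/0.377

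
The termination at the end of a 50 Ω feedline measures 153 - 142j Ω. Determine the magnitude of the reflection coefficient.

|Γ| ≈ 0.708

Γ = (Z_L − Z_0)/(Z_L + Z_0) = (103 − j142)/(203 − j142)
|Γ| = 175/248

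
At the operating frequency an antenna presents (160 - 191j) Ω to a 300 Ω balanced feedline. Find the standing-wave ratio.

Γ = (Z_L − Z_0)/(Z_L + Z_0) = (-140 − j191)/(460 − j191)
|Γ| = 237/498 = 0.475
VSWR = (1 + |Γ|)/(1 − |Γ|) = 1.48/0.525

VSWR ≈ 2.81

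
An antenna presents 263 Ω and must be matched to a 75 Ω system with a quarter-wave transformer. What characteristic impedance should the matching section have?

Z_qwt = √(Z_0·R_L) = √(75 × 263) = √19720

Z_qwt ≈ 140 Ω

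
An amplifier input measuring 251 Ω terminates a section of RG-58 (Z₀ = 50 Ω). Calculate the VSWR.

For a purely resistive load, VSWR = R_L/Z_0 or Z_0/R_L (whichever > 1) = 251/50

VSWR ≈ 5.02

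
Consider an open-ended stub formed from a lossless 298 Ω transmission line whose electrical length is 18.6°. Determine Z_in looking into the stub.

Z_in ≈ −j885 Ω

tan(βl) = 0.337
For an open-ended stub, Z_in = −jZ_0·cot(βl) = −jZ_0/tan(βl)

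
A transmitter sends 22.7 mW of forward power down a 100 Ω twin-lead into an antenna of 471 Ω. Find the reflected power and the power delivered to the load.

P_reflected ≈ 9.58 mW; P_delivered ≈ 13.1 mW

Γ = (471 − 100)/(471 + 100) = 0.65
|Γ|² = 0.422
P_refl = |Γ|²·P_inc = 9.58 mW, P_del = (1 − |Γ|²)·P_inc = 13.1 mW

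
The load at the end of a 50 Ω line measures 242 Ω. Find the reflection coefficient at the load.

Γ = 0.658

Γ = (Z_L − Z_0)/(Z_L + Z_0) = (242 − 50)/(242 + 50) = 192/292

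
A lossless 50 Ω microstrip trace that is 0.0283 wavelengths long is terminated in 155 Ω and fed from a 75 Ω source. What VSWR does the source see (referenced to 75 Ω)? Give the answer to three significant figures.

βl = 2π × 0.0283 = 10.2°
tan(βl) = 0.18
Z_in = Z_0·(Z_L + jZ_0·tanβl)/(Z_0 + jZ_L·tanβl) = 122 − j59 Ω
Γ_s = (Z_in − Z_s)/(Z_in + Z_s) = (47.1 − j59)/(197 − j59), |Γ_s| = 0.367
VSWR = (1 + |Γ_s|)/(1 − |Γ_s|)

VSWR ≈ 2.16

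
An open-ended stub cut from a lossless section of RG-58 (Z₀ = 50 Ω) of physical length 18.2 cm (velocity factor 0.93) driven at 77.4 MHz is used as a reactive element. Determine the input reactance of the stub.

λ = v/f = 0.93·c / 77.4 MHz = 3.6 m
βl = 2π·l/λ = 2π × 0.0505 = 18.2°
tan(βl) = 0.328
For an open-ended stub, Z_in = −jZ_0·cot(βl) = −jZ_0/tan(βl)

X_in ≈ -152 Ω (capacitive)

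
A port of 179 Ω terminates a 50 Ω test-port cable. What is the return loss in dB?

RL ≈ 4.98 dB

Γ = (179 − 50)/(179 + 50) = 0.563
RL = −20·log₁₀|Γ| = −20·log₁₀(0.563)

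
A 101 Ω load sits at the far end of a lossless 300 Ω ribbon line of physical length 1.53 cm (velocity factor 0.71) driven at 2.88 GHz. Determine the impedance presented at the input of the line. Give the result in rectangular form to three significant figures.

Z_in ≈ 571 + j388 Ω

λ = v/f = 0.71·c / 2.88 GHz = 0.074 m
βl = 2π·l/λ = 2π × 0.207 = 74.5°
tan(βl) = tan(74.5°) = 3.6
Z_in = Z_0·(Z_L + jZ_0·tanβl)/(Z_0 + jZ_L·tanβl)
     = 300·(101 + j1080)/(300 + j364)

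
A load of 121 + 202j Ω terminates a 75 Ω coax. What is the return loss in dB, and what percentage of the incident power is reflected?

Γ = (46 + j202)/(196 + j202), |Γ| = 0.736
RL = −20·log₁₀(0.736) = 2.66 dB
P_refl/P_inc = |Γ|² = 0.542

RL ≈ 2.66 dB; 54.2% of incident power reflected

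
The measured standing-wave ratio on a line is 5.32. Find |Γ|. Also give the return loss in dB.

|Γ| = (S − 1)/(S + 1) = (5.32 − 1)/(5.32 + 1) = 4.32/6.32
RL = −20·log₁₀|Γ| = −20·log₁₀(0.684)

|Γ| ≈ 0.684; return loss ≈ 3.3 dB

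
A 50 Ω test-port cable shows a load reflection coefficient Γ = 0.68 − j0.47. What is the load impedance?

Z_L = Z_0·(1 + Γ)/(1 − Γ) = 50·(1.68 − j0.47)/(0.32 + j0.47)

Z_L ≈ 49 − j145 Ω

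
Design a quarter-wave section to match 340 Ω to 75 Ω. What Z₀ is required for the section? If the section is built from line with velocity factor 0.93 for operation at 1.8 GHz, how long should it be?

Z_qwt = √(Z_0·R_L) = √(75 × 340) = √25500
λ = 0.93·c/f = 0.155 m, so l = λ/4 = 0.0387 m

Z_qwt ≈ 160 Ω; length ≈ 3.88 cm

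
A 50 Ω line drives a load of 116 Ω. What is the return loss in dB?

Γ = (116 − 50)/(116 + 50) = 0.398
RL = −20·log₁₀|Γ| = −20·log₁₀(0.398)

RL ≈ 8.01 dB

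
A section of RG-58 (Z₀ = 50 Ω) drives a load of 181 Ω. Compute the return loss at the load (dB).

Γ = (181 − 50)/(181 + 50) = 0.567
RL = −20·log₁₀|Γ| = −20·log₁₀(0.567)

RL ≈ 4.93 dB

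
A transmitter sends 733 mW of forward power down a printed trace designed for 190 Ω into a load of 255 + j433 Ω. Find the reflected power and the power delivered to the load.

|Γ| = |(65 + j433)/(445 + j433)| = 0.705
|Γ|² = 0.497
P_refl = |Γ|²·P_inc = 365 mW, P_del = (1 − |Γ|²)·P_inc = 368 mW

P_reflected ≈ 365 mW; P_delivered ≈ 368 mW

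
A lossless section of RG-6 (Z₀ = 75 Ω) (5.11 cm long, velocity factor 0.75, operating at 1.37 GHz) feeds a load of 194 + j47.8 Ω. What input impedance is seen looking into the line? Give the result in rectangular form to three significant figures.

Z_in ≈ 29 + j18.6 Ω

λ = v/f = 0.75·c / 1.37 GHz = 0.164 m
βl = 2π·l/λ = 2π × 0.311 = 112°
tan(βl) = tan(112°) = -2.47
Z_in = Z_0·(Z_L + jZ_0·tanβl)/(Z_0 + jZ_L·tanβl)
     = 75·(194 − j138)/(193 − j480)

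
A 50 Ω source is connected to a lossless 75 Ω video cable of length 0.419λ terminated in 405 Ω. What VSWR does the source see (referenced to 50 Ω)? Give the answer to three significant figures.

VSWR ≈ 7.05

βl = 2π × 0.419 = 151°
tan(βl) = -0.558
Z_in = Z_0·(Z_L + jZ_0·tanβl)/(Z_0 + jZ_L·tanβl) = 52.7 + j117 Ω
Γ_s = (Z_in − Z_s)/(Z_in + Z_s) = (2.7 + j117)/(103 + j117), |Γ_s| = 0.752
VSWR = (1 + |Γ_s|)/(1 − |Γ_s|)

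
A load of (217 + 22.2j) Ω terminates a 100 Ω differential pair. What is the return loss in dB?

Γ = (117 + j22.2)/(317 + j22.2), |Γ| = 0.375
RL = −20·log₁₀|Γ| = −20·log₁₀(0.375)

RL ≈ 8.53 dB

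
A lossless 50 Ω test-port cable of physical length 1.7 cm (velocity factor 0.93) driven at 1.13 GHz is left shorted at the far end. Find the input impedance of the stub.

λ = v/f = 0.93·c / 1.13 GHz = 0.247 m
βl = 2π·l/λ = 2π × 0.0689 = 24.8°
tan(βl) = 0.462
For a shorted stub, Z_in = jZ_0·tan(βl)

Z_in ≈ +j23.1 Ω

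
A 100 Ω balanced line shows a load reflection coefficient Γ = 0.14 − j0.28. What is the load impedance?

Z_L = Z_0·(1 + Γ)/(1 − Γ) = 100·(1.14 − j0.28)/(0.86 + j0.28)

Z_L ≈ 110 − j68.5 Ω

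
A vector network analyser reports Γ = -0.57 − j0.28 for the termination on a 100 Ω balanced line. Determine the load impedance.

Z_L = Z_0·(1 + Γ)/(1 − Γ) = 100·(0.43 − j0.28)/(1.57 + j0.28)

Z_L ≈ 23.5 − j22 Ω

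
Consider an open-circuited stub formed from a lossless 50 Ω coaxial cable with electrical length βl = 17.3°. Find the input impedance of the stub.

Z_in ≈ −j161 Ω

tan(βl) = 0.311
For an open-circuited stub, Z_in = −jZ_0·cot(βl) = −jZ_0/tan(βl)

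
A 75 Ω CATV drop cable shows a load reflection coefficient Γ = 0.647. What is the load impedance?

Z_L ≈ 350 Ω

Z_L = Z_0·(1 + Γ)/(1 − Γ) = 75·(1.65)/(0.353)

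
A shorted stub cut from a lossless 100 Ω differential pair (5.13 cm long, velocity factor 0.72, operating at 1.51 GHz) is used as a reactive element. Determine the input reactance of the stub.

λ = v/f = 0.72·c / 1.51 GHz = 0.143 m
βl = 2π·l/λ = 2π × 0.359 = 129°
tan(βl) = -1.23
For a shorted stub, Z_in = jZ_0·tan(βl)

X_in ≈ -123 Ω (capacitive)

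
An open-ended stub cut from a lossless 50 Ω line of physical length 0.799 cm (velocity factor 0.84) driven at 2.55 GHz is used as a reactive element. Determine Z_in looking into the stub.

Z_in ≈ −j89.8 Ω

λ = v/f = 0.84·c / 2.55 GHz = 0.0988 m
βl = 2π·l/λ = 2π × 0.0809 = 29.1°
tan(βl) = 0.557
For an open-ended stub, Z_in = −jZ_0·cot(βl) = −jZ_0/tan(βl)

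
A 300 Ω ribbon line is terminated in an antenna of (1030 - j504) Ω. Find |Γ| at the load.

Γ = (Z_L − Z_0)/(Z_L + Z_0) = (730 − j504)/(1330 − j504)
|Γ| = 887/1420

|Γ| ≈ 0.624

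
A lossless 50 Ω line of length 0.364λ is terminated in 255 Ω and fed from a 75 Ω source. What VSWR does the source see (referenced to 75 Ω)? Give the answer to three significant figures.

βl = 2π × 0.364 = 131°
tan(βl) = -1.15
Z_in = Z_0·(Z_L + jZ_0·tanβl)/(Z_0 + jZ_L·tanβl) = 16.7 + j40.7 Ω
Γ_s = (Z_in − Z_s)/(Z_in + Z_s) = (-58.3 + j40.7)/(91.7 + j40.7), |Γ_s| = 0.708
VSWR = (1 + |Γ_s|)/(1 − |Γ_s|)

VSWR ≈ 5.85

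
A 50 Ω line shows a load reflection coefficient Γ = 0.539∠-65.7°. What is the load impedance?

Z_L = Z_0·(1 + Γ)/(1 − Γ) = 50·(1.22 − j0.491)/(0.778 + j0.491)

Z_L ≈ 41.9 − j58 Ω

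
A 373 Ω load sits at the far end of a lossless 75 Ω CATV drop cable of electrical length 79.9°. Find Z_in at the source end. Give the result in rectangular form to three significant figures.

tan(βl) = tan(79.9°) = 5.61
Z_in = Z_0·(Z_L + jZ_0·tanβl)/(Z_0 + jZ_L·tanβl)
     = 75·(373 + j421)/(75 + j2090)

Z_in ≈ 15.5 − j12.8 Ω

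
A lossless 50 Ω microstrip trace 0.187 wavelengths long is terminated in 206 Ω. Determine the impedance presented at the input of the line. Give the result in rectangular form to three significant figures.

Z_in ≈ 14.1 − j19.5 Ω

βl = 2π × 0.187 = 67.3°
tan(βl) = tan(67.3°) = 2.39
Z_in = Z_0·(Z_L + jZ_0·tanβl)/(Z_0 + jZ_L·tanβl)
     = 50·(206 + j120)/(50 + j493)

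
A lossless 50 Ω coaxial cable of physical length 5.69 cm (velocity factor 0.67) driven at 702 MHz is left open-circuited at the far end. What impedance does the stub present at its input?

Z_in ≈ −j16.7 Ω

λ = v/f = 0.67·c / 702 MHz = 0.286 m
βl = 2π·l/λ = 2π × 0.199 = 71.5°
tan(βl) = 3
For an open-circuited stub, Z_in = −jZ_0·cot(βl) = −jZ_0/tan(βl)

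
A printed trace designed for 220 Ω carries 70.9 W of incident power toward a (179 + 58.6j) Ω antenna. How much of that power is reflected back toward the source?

P_reflected ≈ 2.23 W

|Γ| = |(-41 + j58.6)/(399 + j58.6)| = 0.177
|Γ|² = 0.0315
P_refl = |Γ|²·P_inc = 2.23 W, P_del = (1 − |Γ|²)·P_inc = 68.7 W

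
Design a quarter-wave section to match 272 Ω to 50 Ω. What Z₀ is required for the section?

Z_qwt = √(Z_0·R_L) = √(50 × 272) = √13600

Z_qwt ≈ 117 Ω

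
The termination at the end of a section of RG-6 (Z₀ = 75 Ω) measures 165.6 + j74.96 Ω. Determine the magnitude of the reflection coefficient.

Γ = (Z_L − Z_0)/(Z_L + Z_0) = (90.6 + j74.96)/(240.6 + j74.96)
|Γ| = 118/252

|Γ| ≈ 0.467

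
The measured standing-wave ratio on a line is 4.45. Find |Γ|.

|Γ| = (S − 1)/(S + 1) = (4.45 − 1)/(4.45 + 1) = 3.45/5.45

|Γ| ≈ 0.633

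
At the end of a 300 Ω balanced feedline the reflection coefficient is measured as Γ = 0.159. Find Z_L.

Z_L = Z_0·(1 + Γ)/(1 − Γ) = 300·(1.16)/(0.841)

Z_L ≈ 413 Ω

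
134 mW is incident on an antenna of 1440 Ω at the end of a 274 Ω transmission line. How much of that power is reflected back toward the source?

Γ = (1440 − 274)/(1440 + 274) = 0.68
|Γ|² = 0.463
P_refl = |Γ|²·P_inc = 62 mW, P_del = (1 − |Γ|²)·P_inc = 72 mW

P_reflected ≈ 62 mW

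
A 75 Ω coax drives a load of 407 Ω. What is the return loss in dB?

RL ≈ 3.24 dB

Γ = (407 − 75)/(407 + 75) = 0.689
RL = −20·log₁₀|Γ| = −20·log₁₀(0.689)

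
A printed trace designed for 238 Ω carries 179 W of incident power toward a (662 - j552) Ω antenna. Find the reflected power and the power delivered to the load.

|Γ| = |(424 − j552)/(900 − j552)| = 0.659
|Γ|² = 0.435
P_refl = |Γ|²·P_inc = 77.8 W, P_del = (1 − |Γ|²)·P_inc = 101 W

P_reflected ≈ 77.8 W; P_delivered ≈ 101 W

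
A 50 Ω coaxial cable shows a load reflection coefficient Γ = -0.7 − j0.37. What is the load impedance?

Z_L = Z_0·(1 + Γ)/(1 − Γ) = 50·(0.3 − j0.37)/(1.7 + j0.37)

Z_L ≈ 6.16 − j12.2 Ω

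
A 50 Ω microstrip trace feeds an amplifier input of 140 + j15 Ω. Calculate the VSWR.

Γ = (Z_L − Z_0)/(Z_L + Z_0) = (90 + j15)/(190 + j15)
|Γ| = 91.2/191 = 0.479
VSWR = (1 + |Γ|)/(1 − |Γ|) = 1.48/0.521

VSWR ≈ 2.84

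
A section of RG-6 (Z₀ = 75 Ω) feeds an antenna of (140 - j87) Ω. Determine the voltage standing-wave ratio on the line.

VSWR ≈ 2.76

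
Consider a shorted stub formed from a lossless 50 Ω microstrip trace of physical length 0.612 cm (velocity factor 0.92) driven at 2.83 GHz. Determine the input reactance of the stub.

X_in ≈ 20.8 Ω (inductive)

λ = v/f = 0.92·c / 2.83 GHz = 0.0975 m
βl = 2π·l/λ = 2π × 0.0628 = 22.6°
tan(βl) = 0.416
For a shorted stub, Z_in = jZ_0·tan(βl)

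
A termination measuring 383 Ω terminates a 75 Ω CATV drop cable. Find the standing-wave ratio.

VSWR ≈ 5.11

Γ = (383 − 75)/(383 + 75) = 0.672
VSWR = (1 + 0.672)/(1 − 0.672)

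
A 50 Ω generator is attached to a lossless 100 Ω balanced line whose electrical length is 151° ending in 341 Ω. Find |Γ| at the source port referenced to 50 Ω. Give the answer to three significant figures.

tan(βl) = -0.554
Z_in = Z_0·(Z_L + jZ_0·tanβl)/(Z_0 + jZ_L·tanβl) = 97.5 + j129 Ω
Γ_s = (Z_in − Z_s)/(Z_in + Z_s) = (47.5 + j129)/(147 + j129), |Γ_s| = 0.701

|Γ| ≈ 0.701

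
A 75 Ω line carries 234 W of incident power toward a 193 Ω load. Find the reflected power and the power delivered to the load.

Γ = (193 − 75)/(193 + 75) = 0.44
|Γ|² = 0.194
P_refl = |Γ|²·P_inc = 45.4 W, P_del = (1 − |Γ|²)·P_inc = 189 W

P_reflected ≈ 45.4 W; P_delivered ≈ 189 W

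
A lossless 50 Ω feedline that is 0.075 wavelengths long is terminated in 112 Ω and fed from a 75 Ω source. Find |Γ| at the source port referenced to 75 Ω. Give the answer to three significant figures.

βl = 2π × 0.075 = 27°
tan(βl) = 0.51
Z_in = Z_0·(Z_L + jZ_0·tanβl)/(Z_0 + jZ_L·tanβl) = 61.3 − j44.5 Ω
Γ_s = (Z_in − Z_s)/(Z_in + Z_s) = (-13.7 − j44.5)/(136 − j44.5), |Γ_s| = 0.325

|Γ| ≈ 0.325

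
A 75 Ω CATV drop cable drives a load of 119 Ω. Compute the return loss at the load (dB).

Γ = (119 − 75)/(119 + 75) = 0.227
RL = −20·log₁₀|Γ| = −20·log₁₀(0.227)

RL ≈ 12.9 dB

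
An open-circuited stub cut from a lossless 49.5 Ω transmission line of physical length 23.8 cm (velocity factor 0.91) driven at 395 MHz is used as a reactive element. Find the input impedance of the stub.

Z_in ≈ +j33.3 Ω

λ = v/f = 0.91·c / 395 MHz = 0.691 m
βl = 2π·l/λ = 2π × 0.344 = 124°
tan(βl) = -1.48
For an open-circuited stub, Z_in = −jZ_0·cot(βl) = −jZ_0/tan(βl)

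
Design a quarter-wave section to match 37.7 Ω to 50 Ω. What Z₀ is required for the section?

Z_qwt ≈ 43.4 Ω

Z_qwt = √(Z_0·R_L) = √(50 × 37.7) = √1885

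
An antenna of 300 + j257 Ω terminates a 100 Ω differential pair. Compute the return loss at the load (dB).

RL ≈ 3.29 dB

Γ = (200 + j257)/(400 + j257), |Γ| = 0.685
RL = −20·log₁₀|Γ| = −20·log₁₀(0.685)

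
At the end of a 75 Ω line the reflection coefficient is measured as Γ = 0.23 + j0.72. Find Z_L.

Z_L ≈ 28.9 + j97.2 Ω

Z_L = Z_0·(1 + Γ)/(1 − Γ) = 75·(1.23 + j0.72)/(0.77 − j0.72)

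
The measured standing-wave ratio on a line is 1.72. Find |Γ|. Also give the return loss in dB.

|Γ| ≈ 0.265; return loss ≈ 11.5 dB

|Γ| = (S − 1)/(S + 1) = (1.72 − 1)/(1.72 + 1) = 0.72/2.72
RL = −20·log₁₀|Γ| = −20·log₁₀(0.265)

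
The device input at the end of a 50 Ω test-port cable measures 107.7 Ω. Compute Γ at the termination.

Γ = (Z_L − Z_0)/(Z_L + Z_0) = (107.7 − 50)/(107.7 + 50) = 57.7/157.7

Γ = 0.366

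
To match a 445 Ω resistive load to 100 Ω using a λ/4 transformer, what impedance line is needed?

Z_qwt ≈ 211 Ω

Z_qwt = √(Z_0·R_L) = √(100 × 445) = √44500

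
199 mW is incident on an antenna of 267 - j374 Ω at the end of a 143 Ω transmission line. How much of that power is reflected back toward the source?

|Γ| = |(124 − j374)/(410 − j374)| = 0.71
|Γ|² = 0.504
P_refl = |Γ|²·P_inc = 100 mW, P_del = (1 − |Γ|²)·P_inc = 98.7 mW

P_reflected ≈ 100 mW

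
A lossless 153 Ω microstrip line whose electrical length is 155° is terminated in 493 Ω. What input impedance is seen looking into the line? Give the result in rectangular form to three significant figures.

tan(βl) = tan(155°) = -0.466
Z_in = Z_0·(Z_L + jZ_0·tanβl)/(Z_0 + jZ_L·tanβl)
     = 153·(493 − j71.3)/(153 − j230)

Z_in ≈ 184 + j205 Ω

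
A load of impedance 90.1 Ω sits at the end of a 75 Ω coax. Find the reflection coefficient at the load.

Γ = 0.0915

Γ = (Z_L − Z_0)/(Z_L + Z_0) = (90.1 − 75)/(90.1 + 75) = 15.1/165.1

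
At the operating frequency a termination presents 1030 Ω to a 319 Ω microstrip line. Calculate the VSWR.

VSWR ≈ 3.23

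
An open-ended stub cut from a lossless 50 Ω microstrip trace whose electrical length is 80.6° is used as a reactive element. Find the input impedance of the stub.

Z_in ≈ −j8.28 Ω

tan(βl) = 6.04
For an open-ended stub, Z_in = −jZ_0·cot(βl) = −jZ_0/tan(βl)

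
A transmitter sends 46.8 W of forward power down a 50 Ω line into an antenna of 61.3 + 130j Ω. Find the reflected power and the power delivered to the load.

P_reflected ≈ 27.2 W; P_delivered ≈ 19.6 W

|Γ| = |(11.3 + j130)/(111.3 + j130)| = 0.762
|Γ|² = 0.581
P_refl = |Γ|²·P_inc = 27.2 W, P_del = (1 − |Γ|²)·P_inc = 19.6 W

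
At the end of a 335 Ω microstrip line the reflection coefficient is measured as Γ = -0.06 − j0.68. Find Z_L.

Z_L ≈ 113 − j287 Ω

Z_L = Z_0·(1 + Γ)/(1 − Γ) = 335·(0.94 − j0.68)/(1.06 + j0.68)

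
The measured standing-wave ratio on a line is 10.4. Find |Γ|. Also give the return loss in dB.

|Γ| = (S − 1)/(S + 1) = (10.4 − 1)/(10.4 + 1) = 9.4/11.4
RL = −20·log₁₀|Γ| = −20·log₁₀(0.825)

|Γ| ≈ 0.825; return loss ≈ 1.68 dB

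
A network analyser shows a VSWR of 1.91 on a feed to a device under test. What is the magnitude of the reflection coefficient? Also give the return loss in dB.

|Γ| ≈ 0.313; return loss ≈ 10.1 dB

|Γ| = (S − 1)/(S + 1) = (1.91 − 1)/(1.91 + 1) = 0.91/2.91
RL = −20·log₁₀|Γ| = −20·log₁₀(0.313)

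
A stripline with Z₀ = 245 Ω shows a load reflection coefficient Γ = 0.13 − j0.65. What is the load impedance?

Z_L ≈ 116 − j270 Ω

Z_L = Z_0·(1 + Γ)/(1 − Γ) = 245·(1.13 − j0.65)/(0.87 + j0.65)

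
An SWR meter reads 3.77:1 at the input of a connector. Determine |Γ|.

|Γ| ≈ 0.581

|Γ| = (S − 1)/(S + 1) = (3.77 − 1)/(3.77 + 1) = 2.77/4.77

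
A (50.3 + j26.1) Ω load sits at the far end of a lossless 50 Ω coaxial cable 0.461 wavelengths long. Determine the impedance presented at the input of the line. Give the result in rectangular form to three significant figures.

Z_in ≈ 39.8 + j20.9 Ω

βl = 2π × 0.461 = 166°
tan(βl) = tan(166°) = -0.25
Z_in = Z_0·(Z_L + jZ_0·tanβl)/(Z_0 + jZ_L·tanβl)
     = 50·(50.3 + j13.6)/(56.5 − j12.6)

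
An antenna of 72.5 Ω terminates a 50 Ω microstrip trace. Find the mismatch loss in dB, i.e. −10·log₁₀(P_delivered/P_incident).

Γ = (72.5 − 50)/(72.5 + 50) = 0.184
|Γ|² = 0.0337, so P_del/P_inc = 1 − |Γ|² = 0.966
ML = −10·log₁₀(1 − |Γ|²)

mismatch loss ≈ 0.149 dB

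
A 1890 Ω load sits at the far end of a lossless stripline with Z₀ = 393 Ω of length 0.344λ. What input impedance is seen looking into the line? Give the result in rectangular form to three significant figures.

βl = 2π × 0.344 = 124°
tan(βl) = tan(124°) = -1.49
Z_in = Z_0·(Z_L + jZ_0·tanβl)/(Z_0 + jZ_L·tanβl)
     = 393·(1890 − j586)/(393 − j2820)

Z_in ≈ 116 + j247 Ω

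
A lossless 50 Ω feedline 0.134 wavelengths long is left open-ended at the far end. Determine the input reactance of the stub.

βl = 2π × 0.134 = 48.2°
tan(βl) = 1.12
For an open-ended stub, Z_in = −jZ_0·cot(βl) = −jZ_0/tan(βl)

X_in ≈ -44.6 Ω (capacitive)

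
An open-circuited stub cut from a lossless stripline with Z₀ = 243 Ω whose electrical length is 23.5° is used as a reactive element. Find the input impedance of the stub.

Z_in ≈ −j559 Ω

tan(βl) = 0.435
For an open-circuited stub, Z_in = −jZ_0·cot(βl) = −jZ_0/tan(βl)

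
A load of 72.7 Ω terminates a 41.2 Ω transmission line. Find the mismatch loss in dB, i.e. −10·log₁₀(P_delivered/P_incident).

Γ = (72.7 − 41.2)/(72.7 + 41.2) = 0.277
|Γ|² = 0.0765, so P_del/P_inc = 1 − |Γ|² = 0.924
ML = −10·log₁₀(1 − |Γ|²)

mismatch loss ≈ 0.346 dB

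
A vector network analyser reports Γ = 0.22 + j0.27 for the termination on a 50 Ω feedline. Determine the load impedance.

Z_L = Z_0·(1 + Γ)/(1 − Γ) = 50·(1.22 + j0.27)/(0.78 − j0.27)

Z_L ≈ 64.5 + j39.6 Ω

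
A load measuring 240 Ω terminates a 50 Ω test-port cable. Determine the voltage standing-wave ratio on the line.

For a purely resistive load, VSWR = R_L/Z_0 or Z_0/R_L (whichever > 1) = 240/50

VSWR ≈ 4.8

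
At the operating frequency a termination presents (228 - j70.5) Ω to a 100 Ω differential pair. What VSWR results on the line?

VSWR ≈ 2.54

Γ = (Z_L − Z_0)/(Z_L + Z_0) = (128 − j70.5)/(328 − j70.5)
|Γ| = 146/335 = 0.436
VSWR = (1 + |Γ|)/(1 − |Γ|) = 1.44/0.564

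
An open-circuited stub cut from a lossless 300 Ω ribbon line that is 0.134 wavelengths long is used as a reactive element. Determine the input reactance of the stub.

βl = 2π × 0.134 = 48.2°
tan(βl) = 1.12
For an open-circuited stub, Z_in = −jZ_0·cot(βl) = −jZ_0/tan(βl)

X_in ≈ -268 Ω (capacitive)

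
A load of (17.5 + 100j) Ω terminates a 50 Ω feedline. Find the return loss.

RL ≈ 1.19 dB

Γ = (-32.5 + j100)/(67.5 + j100), |Γ| = 0.872
RL = −20·log₁₀|Γ| = −20·log₁₀(0.872)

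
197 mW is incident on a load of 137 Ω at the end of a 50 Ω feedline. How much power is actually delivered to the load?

Γ = (137 − 50)/(137 + 50) = 0.465
|Γ|² = 0.216
P_refl = |Γ|²·P_inc = 42.6 mW, P_del = (1 − |Γ|²)·P_inc = 154 mW

P_delivered ≈ 154 mW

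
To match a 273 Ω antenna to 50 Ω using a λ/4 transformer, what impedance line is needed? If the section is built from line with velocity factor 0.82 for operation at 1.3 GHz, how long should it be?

Z_qwt ≈ 117 Ω; length ≈ 4.73 cm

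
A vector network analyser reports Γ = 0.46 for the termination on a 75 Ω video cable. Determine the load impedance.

Z_L ≈ 203 Ω

Z_L = Z_0·(1 + Γ)/(1 − Γ) = 75·(1.46)/(0.54)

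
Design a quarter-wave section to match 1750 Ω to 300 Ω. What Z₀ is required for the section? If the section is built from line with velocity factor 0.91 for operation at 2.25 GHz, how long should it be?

Z_qwt ≈ 725 Ω; length ≈ 3.03 cm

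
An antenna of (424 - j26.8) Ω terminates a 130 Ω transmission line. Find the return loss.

Γ = (294 − j26.8)/(554 − j26.8), |Γ| = 0.532
RL = −20·log₁₀|Γ| = −20·log₁₀(0.532)

RL ≈ 5.48 dB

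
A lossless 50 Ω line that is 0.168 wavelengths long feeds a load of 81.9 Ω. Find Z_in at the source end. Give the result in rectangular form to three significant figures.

Z_in ≈ 36 − j15.9 Ω

βl = 2π × 0.168 = 60.5°
tan(βl) = tan(60.5°) = 1.77
Z_in = Z_0·(Z_L + jZ_0·tanβl)/(Z_0 + jZ_L·tanβl)
     = 50·(81.9 + j88.3)/(50 + j145)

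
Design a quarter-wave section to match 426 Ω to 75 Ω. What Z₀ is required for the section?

Z_qwt ≈ 179 Ω

Z_qwt = √(Z_0·R_L) = √(75 × 426) = √31950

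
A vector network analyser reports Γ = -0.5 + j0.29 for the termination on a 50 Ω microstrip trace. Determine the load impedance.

Z_L = Z_0·(1 + Γ)/(1 − Γ) = 50·(0.5 + j0.29)/(1.5 − j0.29)

Z_L ≈ 14.3 + j12.4 Ω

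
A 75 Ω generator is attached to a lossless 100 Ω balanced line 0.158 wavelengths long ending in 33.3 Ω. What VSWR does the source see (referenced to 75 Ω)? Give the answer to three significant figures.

VSWR ≈ 3.5

βl = 2π × 0.158 = 56.9°
tan(βl) = 1.53
Z_in = Z_0·(Z_L + jZ_0·tanβl)/(Z_0 + jZ_L·tanβl) = 88.5 + j108 Ω
Γ_s = (Z_in − Z_s)/(Z_in + Z_s) = (13.5 + j108)/(163 + j108), |Γ_s| = 0.556
VSWR = (1 + |Γ_s|)/(1 − |Γ_s|)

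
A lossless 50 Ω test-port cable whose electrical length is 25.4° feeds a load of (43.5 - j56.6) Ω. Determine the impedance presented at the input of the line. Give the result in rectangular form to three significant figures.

Z_in ≈ 21 − j27 Ω

tan(βl) = tan(25.4°) = 0.475
Z_in = Z_0·(Z_L + jZ_0·tanβl)/(Z_0 + jZ_L·tanβl)
     = 50·(43.5 − j32.9)/(76.9 + j20.7)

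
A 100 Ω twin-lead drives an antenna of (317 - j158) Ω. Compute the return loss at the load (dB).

Γ = (217 − j158)/(417 − j158), |Γ| = 0.602
RL = −20·log₁₀|Γ| = −20·log₁₀(0.602)

RL ≈ 4.41 dB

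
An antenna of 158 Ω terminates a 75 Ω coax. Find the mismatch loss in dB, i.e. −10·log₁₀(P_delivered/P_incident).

Γ = (158 − 75)/(158 + 75) = 0.356
|Γ|² = 0.127, so P_del/P_inc = 1 − |Γ|² = 0.873
ML = −10·log₁₀(1 − |Γ|²)

mismatch loss ≈ 0.589 dB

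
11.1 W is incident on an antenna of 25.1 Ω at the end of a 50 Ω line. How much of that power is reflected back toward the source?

Γ = (25.1 − 50)/(25.1 + 50) = -0.332
|Γ|² = 0.11
P_refl = |Γ|²·P_inc = 1.22 W, P_del = (1 − |Γ|²)·P_inc = 9.88 W

P_reflected ≈ 1.22 W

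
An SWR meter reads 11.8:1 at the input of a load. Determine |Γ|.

|Γ| ≈ 0.844

|Γ| = (S − 1)/(S + 1) = (11.8 − 1)/(11.8 + 1) = 10.8/12.8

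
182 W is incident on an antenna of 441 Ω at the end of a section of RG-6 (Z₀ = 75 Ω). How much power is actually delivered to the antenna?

P_delivered ≈ 90.4 W

Γ = (441 − 75)/(441 + 75) = 0.709
|Γ|² = 0.503
P_refl = |Γ|²·P_inc = 91.6 W, P_del = (1 − |Γ|²)·P_inc = 90.4 W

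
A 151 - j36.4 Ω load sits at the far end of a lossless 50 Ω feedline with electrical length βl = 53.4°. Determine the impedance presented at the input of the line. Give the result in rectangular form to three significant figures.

tan(βl) = tan(53.4°) = 1.35
Z_in = Z_0·(Z_L + jZ_0·tanβl)/(Z_0 + jZ_L·tanβl)
     = 50·(151 + j30.9)/(99 + j203)

Z_in ≈ 20.8 − j27 Ω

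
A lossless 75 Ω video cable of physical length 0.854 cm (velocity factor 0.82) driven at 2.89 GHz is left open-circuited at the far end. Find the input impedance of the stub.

Z_in ≈ −j103 Ω

λ = v/f = 0.82·c / 2.89 GHz = 0.0851 m
βl = 2π·l/λ = 2π × 0.1 = 36.1°
tan(βl) = 0.73
For an open-circuited stub, Z_in = −jZ_0·cot(βl) = −jZ_0/tan(βl)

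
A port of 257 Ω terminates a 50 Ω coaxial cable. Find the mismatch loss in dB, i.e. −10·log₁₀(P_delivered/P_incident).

Γ = (257 − 50)/(257 + 50) = 0.674
|Γ|² = 0.455, so P_del/P_inc = 1 − |Γ|² = 0.545
ML = −10·log₁₀(1 − |Γ|²)

mismatch loss ≈ 2.63 dB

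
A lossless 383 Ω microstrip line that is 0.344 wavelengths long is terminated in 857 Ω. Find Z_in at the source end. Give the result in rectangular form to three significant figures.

βl = 2π × 0.344 = 124°
tan(βl) = tan(124°) = -1.49
Z_in = Z_0·(Z_L + jZ_0·tanβl)/(Z_0 + jZ_L·tanβl)
     = 383·(857 − j571)/(383 − j1280)

Z_in ≈ 228 + j189 Ω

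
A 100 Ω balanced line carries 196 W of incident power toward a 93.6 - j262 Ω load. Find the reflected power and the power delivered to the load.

P_reflected ≈ 127 W; P_delivered ≈ 69.1 W

|Γ| = |(-6.4 − j262)/(193.6 − j262)| = 0.804
|Γ|² = 0.647
P_refl = |Γ|²·P_inc = 127 W, P_del = (1 − |Γ|²)·P_inc = 69.1 W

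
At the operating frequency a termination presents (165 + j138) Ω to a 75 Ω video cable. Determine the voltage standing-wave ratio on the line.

Γ = (Z_L − Z_0)/(Z_L + Z_0) = (90 + j138)/(240 + j138)
|Γ| = 165/277 = 0.595
VSWR = (1 + |Γ|)/(1 − |Γ|) = 1.6/0.405

VSWR ≈ 3.94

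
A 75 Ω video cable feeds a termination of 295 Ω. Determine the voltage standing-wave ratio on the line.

VSWR ≈ 3.93

Γ = (295 − 75)/(295 + 75) = 0.595
VSWR = (1 + 0.595)/(1 − 0.595)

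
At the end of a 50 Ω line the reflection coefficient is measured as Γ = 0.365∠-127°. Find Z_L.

Z_L = Z_0·(1 + Γ)/(1 − Γ) = 50·(0.78 − j0.292)/(1.22 + j0.292)

Z_L ≈ 27.6 − j18.5 Ω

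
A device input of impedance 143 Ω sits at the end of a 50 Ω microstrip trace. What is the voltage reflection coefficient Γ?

Γ = 0.482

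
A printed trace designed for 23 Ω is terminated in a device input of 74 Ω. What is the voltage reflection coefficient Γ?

Γ = (Z_L − Z_0)/(Z_L + Z_0) = (74 − 23)/(74 + 23) = 51/97

Γ = 0.526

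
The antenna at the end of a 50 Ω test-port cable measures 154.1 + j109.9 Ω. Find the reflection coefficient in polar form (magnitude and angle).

Γ ≈ 0.653 ∠ 18.3°

Γ = (Z_L − Z_0)/(Z_L + Z_0) = (104.1 + j109.9)/(204.1 + j109.9)
|Γ| = 151/232 = 0.653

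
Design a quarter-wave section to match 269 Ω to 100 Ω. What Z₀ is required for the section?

Z_qwt = √(Z_0·R_L) = √(100 × 269) = √26900

Z_qwt ≈ 164 Ω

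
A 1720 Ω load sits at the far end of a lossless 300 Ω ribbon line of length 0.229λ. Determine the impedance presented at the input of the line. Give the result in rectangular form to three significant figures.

βl = 2π × 0.229 = 82.4°
tan(βl) = tan(82.4°) = 7.53
Z_in = Z_0·(Z_L + jZ_0·tanβl)/(Z_0 + jZ_L·tanβl)
     = 300·(1720 + j2260)/(300 + j13000)

Z_in ≈ 53.2 − j38.6 Ω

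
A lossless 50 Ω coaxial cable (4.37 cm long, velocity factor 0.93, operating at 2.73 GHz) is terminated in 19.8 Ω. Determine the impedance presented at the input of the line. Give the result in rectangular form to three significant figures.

Z_in ≈ 23.6 − j19.9 Ω

λ = v/f = 0.93·c / 2.73 GHz = 0.102 m
βl = 2π·l/λ = 2π × 0.428 = 154°
tan(βl) = tan(154°) = -0.489
Z_in = Z_0·(Z_L + jZ_0·tanβl)/(Z_0 + jZ_L·tanβl)
     = 50·(19.8 − j24.5)/(50 − j9.68)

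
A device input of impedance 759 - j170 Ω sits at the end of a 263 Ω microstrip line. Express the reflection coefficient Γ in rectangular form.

Γ = (Z_L − Z_0)/(Z_L + Z_0) = (496 − j170)/(1022 − j170)

Γ ≈ 0.499 − j0.0833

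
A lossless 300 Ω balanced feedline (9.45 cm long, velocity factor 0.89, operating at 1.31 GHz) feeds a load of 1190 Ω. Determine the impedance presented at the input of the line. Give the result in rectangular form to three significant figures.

Z_in ≈ 678 + j555 Ω

λ = v/f = 0.89·c / 1.31 GHz = 0.204 m
βl = 2π·l/λ = 2π × 0.464 = 167°
tan(βl) = tan(167°) = -0.232
Z_in = Z_0·(Z_L + jZ_0·tanβl)/(Z_0 + jZ_L·tanβl)
     = 300·(1190 − j69.7)/(300 − j277)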